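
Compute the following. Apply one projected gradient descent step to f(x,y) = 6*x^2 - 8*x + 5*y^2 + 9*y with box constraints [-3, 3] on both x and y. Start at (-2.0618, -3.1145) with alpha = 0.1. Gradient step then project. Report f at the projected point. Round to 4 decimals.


Step 1: Compute gradient at (-2.0618, -3.1145).
grad_x = 2*6*-2.0618 - 8 = -32.7416
grad_y = 2*5*-3.1145 + 9 = -22.145
Step 2: Gradient step.
x_raw = -2.0618 - 0.1*-32.7416 = 1.2124
y_raw = -3.1145 - 0.1*-22.145 = -0.9
Step 3: Project onto [-3, 3].
x_proj = clip(1.2124) = 1.2124
y_proj = clip(-0.9) = -0.9
Step 4: Evaluate f.
f(1.2124, -0.9) = -4.93


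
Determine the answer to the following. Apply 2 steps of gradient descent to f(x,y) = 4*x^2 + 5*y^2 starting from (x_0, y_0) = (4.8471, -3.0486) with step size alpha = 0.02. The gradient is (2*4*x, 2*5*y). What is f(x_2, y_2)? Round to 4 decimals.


Gradient descent on f(x,y) = 4*x^2 + 5*y^2.
Starting point: (4.8471, -3.0486), alpha = 0.02
Step 1: grad_x = 2*4*4.8471 = 38.7768, grad_y = 2*5*-3.0486 = -30.486
  x_1 = 4.8471 - 0.02*38.7768 = 4.0716
  y_1 = -3.0486 - 0.02*-30.486 = -2.4389
Step 2: grad_x = 2*4*4.0716 = 32.5725, grad_y = 2*5*-2.4389 = -24.3888
  x_2 = 4.0716 - 0.02*32.5725 = 3.4201
  y_2 = -2.4389 - 0.02*-24.3888 = -1.9511
f(3.4201, -1.9511) = 4*3.4201^2 + 5*(-1.9511)^2 = 65.8227


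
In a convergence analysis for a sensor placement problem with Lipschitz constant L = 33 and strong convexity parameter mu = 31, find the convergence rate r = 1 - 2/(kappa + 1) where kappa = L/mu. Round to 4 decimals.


Step 1: Compute the condition number.
kappa = L/mu = 33/31 = 1.0645
Step 2: Compute the convergence rate.
r = 1 - 2/(kappa + 1) = 1 - 2*mu/(L + mu) = (L - mu)/(L + mu) = 2/64 = 0.0313


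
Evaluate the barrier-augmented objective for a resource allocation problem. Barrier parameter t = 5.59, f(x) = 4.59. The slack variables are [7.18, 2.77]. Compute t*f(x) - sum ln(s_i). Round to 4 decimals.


Step 1: Compute log-barrier.
ln values: [1.9713, 1.0188]
phi = -(1.9713 + 1.0188) = -2.9901
Step 2: Compute augmented objective.
t*f(x) = 5.59*4.59 = 25.6581
Total = 25.6581 - 2.9901 = 22.668


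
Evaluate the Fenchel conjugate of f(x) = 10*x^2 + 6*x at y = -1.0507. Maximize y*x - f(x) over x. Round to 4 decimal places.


f*(y) = sup_x {y*x - a*x^2 - b*x} = sup_x {(y-b)*x - a*x^2}
FOC: (y - b) - 2a*x = 0 => x* = (y - b)/(2a)
x* = (-1.0507 - 6)/(2*10) = -0.3525
f*(-1.0507) = (y-b)^2/(4a) = (-1.0507 - 6)^2/(4*10)
= 49.7124/40 = 1.2428


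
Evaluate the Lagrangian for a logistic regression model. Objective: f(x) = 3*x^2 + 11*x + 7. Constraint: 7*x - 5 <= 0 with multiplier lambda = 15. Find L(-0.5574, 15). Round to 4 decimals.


Step 1: Evaluate f(x).
f(-0.5574) = 3*(-0.5574)^2 + 11*(-0.5574) + 7 = 1.8007
Step 2: Evaluate g(x).
g(-0.5574) = 7*-0.5574 - 5 = -8.9018
Step 3: Compute Lagrangian.
L = 1.8007 + 15*-8.9018 = -131.7263


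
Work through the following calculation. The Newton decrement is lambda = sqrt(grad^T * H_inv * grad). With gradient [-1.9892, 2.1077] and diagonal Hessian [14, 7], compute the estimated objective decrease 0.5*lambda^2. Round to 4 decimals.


Step 1: H is diagonal, so H^(-1) * g = [-0.1421, 0.3011].
Step 2: g^T H^(-1) g = sum_i g_i^2 / H_ii
  = (-1.9892)^2/14 + (2.1077)^2/7
  = 0.2826 + 0.6346 = 0.9173
Step 3: Objective decrease = 0.5 * g^T H^(-1) g = 0.4586


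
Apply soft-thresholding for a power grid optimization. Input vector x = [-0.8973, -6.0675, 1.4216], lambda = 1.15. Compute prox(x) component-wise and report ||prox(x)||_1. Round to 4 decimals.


Soft-thresholding with lambda = 1.15:
prox(-0.8973) = sign(-0.8973)*max(|-0.8973| - 1.15, 0) = 0.0
prox(-6.0675) = sign(-6.0675)*max(|-6.0675| - 1.15, 0) = -4.9175
prox(1.4216) = sign(1.4216)*max(|1.4216| - 1.15, 0) = 0.2716
prox(x) = [0.0, -4.9175, 0.2716]
||prox(x)||_1 = 0.0 + 4.9175 + 0.2716 = 5.1891


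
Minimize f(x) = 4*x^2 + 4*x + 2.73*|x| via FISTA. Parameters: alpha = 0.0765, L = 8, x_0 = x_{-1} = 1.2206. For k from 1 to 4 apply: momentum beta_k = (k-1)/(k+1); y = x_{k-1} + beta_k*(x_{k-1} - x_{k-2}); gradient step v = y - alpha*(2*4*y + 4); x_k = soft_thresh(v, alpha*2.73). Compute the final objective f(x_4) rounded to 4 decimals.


FISTA on f(x) = 4*x^2 + 4*x + 2.73*|x|
L = 8, alpha = 0.0765
Iteration 1: beta = 0.0, y = 1.2206 + 0.0*(1.2206 - 1.2206) = 1.2206
  grad(y) = 13.7648, v = y - alpha*grad = 0.1676
  prox(v) = soft_thresh(0.1676, 0.2088) = 0.0
Iteration 2: beta = 0.3333, y = 0.0 + 0.3333*(0.0 - 1.2206) = -0.4069
  grad(y) = 0.7451, v = y - alpha*grad = -0.4639
  prox(v) = soft_thresh(-0.4639, 0.2088) = -0.255
Iteration 3: beta = 0.5, y = -0.255 + 0.5*(-0.255 - 0.0) = -0.3825
  grad(y) = 0.9398, v = y - alpha*grad = -0.4544
  prox(v) = soft_thresh(-0.4544, 0.2088) = -0.2456
Iteration 4: beta = 0.6, y = -0.2456 + 0.6*(-0.2456 + 0.255) = -0.2399
  grad(y) = 2.0807, v = y - alpha*grad = -0.3991
  prox(v) = soft_thresh(-0.3991, 0.2088) = -0.1902
f(x_4) = 4*(-0.1902)^2 + 4*(-0.1902) + 2.73*|-0.1902| = -0.0968


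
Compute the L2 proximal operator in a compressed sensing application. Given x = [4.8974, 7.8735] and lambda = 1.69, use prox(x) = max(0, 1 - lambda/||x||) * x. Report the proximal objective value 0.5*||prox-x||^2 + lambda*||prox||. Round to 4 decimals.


Step 1: Compute ||x||.
||x|| = 9.2724
Step 2: Compute scaling factor.
scale = max(0, 1 - 1.69/9.2724) = 0.8177
Step 3: prox(x) = [4.0048, 6.4385]
||prox(x)|| = 7.5824
Step 4: Proximal objective.
0.5*||prox-x||^2 = 1.4281
lambda*||prox|| = 12.8143
Total = 14.2422


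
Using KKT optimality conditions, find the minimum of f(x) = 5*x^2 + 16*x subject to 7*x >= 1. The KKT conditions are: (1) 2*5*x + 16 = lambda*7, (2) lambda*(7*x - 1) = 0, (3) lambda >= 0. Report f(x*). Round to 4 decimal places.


Step 1: Try lambda = 0 (constraint inactive).
x_unc = -16/(2*5) = -1.6
Check: 7*-1.6 = -11.2 < 1 -- violated!
Step 2: Constraint must be active: 7*x = 1
x* = 1/7 = 0.1429 (rounded; the exact value 1/7 is used below)
lambda = (2*5*(1/7) + 16)/7 = 2.4898
Step 3: Compute optimal value.
f(x*) = 5*(1/7)^2 + 16*(1/7) = 2.3878


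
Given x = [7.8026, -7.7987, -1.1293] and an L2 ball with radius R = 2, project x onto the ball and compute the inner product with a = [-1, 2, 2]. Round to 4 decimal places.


Step 1: Compute ||x|| (intermediates to 6 decimals).
||x|| = sqrt(7.8026^2 + (-7.7987)^2 + (-1.1293)^2) = 11.089437
Step 2: Project.
Since ||x|| > R, scale = R/||x|| = 2/11.089437 = 0.180352, proj(x) = scale * x
proj(x) = [1.407215, -1.406511, -0.203672]
Step 3: Dot product.
a^T * proj(x) = -1*1.407215 + 2*(-1.406511) + 2*(-0.203672) = -4.6276


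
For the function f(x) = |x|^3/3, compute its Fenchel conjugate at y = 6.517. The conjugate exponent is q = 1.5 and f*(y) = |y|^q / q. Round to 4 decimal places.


The conjugate exponent q satisfies 1/p + 1/q = 1.
p = 3, so q = 3/(3 - 1) = 1.5
|y|^q = 6.517^1.5 = 16.6369
f*(6.517) = 16.6369 / 1.5 = 11.0912


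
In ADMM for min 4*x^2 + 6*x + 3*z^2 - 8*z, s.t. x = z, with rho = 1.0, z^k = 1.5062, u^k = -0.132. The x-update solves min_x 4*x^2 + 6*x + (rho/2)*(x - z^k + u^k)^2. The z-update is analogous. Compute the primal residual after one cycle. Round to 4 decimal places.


ADMM iteration with rho = 1.0, z^k = 1.5062, u^k = -0.132
Step 1: x-update.
Minimize 4*x^2 + 6*x + (1.0/2)*(x - 1.5062 - 0.132)^2
FOC: (2*4 + 1.0)*x = -6 + 1.0*(1.5062 + 0.132)
x^{k+1} = -0.4846
Step 2: z-update.
Minimize 3*z^2 - 8*z + (1.0/2)*(-0.4846 - z - 0.132)^2
FOC: (2*3 + 1.0)*z = 8 + 1.0*(-0.4846 - 0.132)
z^{k+1} = 1.0548
Step 3: u-update.
u^{k+1} = -0.132 - 0.4846 - 1.0548 = -1.6714
Step 4: Primal residual = |-0.4846 - 1.0548| = 1.5394


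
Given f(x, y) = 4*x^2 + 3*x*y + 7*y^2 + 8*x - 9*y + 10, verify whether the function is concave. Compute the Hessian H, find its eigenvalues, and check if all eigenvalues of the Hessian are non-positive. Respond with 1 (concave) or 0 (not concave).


The Hessian of f(x,y) = 4*x^2 + 3*x*y + 7*y^2 + 8*x - 9*y + 10 is:
H = [[8, 3], [3, 14]]
Trace = 8 + 14 = 22
Determinant = 8*14 - (3)^2 = 103
Discriminant = (22)^2 - 4*103 = 72.0
Eigenvalues: lambda_1 = 6.7574, lambda_2 = 15.2426
The function is not concave.

0


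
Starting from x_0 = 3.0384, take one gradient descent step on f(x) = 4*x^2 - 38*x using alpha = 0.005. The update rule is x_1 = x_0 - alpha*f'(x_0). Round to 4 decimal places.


We compute the gradient at x_0 and apply the update.
f'(x) = 8*x - 38
f'(3.0384) = 8*3.0384 - 38 = -13.6928
x_1 = 3.0384 - 0.005*-13.6928 = 3.1069


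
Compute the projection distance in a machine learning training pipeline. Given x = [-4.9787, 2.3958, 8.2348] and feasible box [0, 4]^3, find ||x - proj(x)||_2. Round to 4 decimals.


Project each component onto [0, 4].
clip(-4.9787) = 0.0, clip(2.3958) = 2.3958, clip(8.2348) = 4.0
Projection = [0.0, 2.3958, 4.0]
Squared diffs: [24.7875, 0.0, 17.9335]
Distance = sqrt(42.721) = 6.5361


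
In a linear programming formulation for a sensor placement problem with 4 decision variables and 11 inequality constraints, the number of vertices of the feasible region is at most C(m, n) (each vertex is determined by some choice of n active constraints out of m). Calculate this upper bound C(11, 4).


Each vertex corresponds to some choice of n active constraints out of m, so the number of vertices is at most C(m, n) = m! / (n!(m-n)!).
m = 11, n = 4
Numerator: 11 * 10 * 9 * 8
Denominator: 4! = 24
C(11, 4) = 330


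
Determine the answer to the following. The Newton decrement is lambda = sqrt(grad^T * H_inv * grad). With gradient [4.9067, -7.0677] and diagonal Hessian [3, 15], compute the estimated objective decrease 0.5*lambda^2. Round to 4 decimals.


Step 1: H is diagonal, so H^(-1) * g = [1.6356, -0.4712].
Step 2: g^T H^(-1) g = sum_i g_i^2 / H_ii
  = (4.9067)^2/3 + (-7.0677)^2/15
  = 8.0252 + 3.3302 = 11.3554
Step 3: Objective decrease = 0.5 * g^T H^(-1) g = 5.6777


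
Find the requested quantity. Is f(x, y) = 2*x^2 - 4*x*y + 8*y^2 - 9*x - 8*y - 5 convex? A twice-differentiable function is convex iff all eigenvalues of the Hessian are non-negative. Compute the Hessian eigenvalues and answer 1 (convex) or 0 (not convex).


The Hessian of f(x,y) = 2*x^2 - 4*x*y + 8*y^2 - 9*x - 8*y - 5 is:
H = [[4, -4], [-4, 16]]
Trace = 4 + 16 = 20
Determinant = 4*16 - (-4)^2 = 48
Discriminant = (20)^2 - 4*48 = 208.0
Eigenvalues: lambda_1 = 2.7889, lambda_2 = 17.2111
The function is convex.

1


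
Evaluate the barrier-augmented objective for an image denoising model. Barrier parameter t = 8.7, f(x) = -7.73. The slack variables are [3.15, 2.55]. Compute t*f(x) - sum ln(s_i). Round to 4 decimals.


Step 1: Compute log-barrier.
ln values: [1.1474, 0.9361]
phi = -(1.1474 + 0.9361) = -2.0835
Step 2: Compute augmented objective.
t*f(x) = 8.7*-7.73 = -67.251
Total = -67.251 - 2.0835 = -69.3345


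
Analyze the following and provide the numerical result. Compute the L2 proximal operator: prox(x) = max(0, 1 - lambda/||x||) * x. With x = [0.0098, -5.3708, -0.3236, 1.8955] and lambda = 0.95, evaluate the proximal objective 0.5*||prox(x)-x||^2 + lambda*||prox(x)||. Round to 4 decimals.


Step 1: Compute ||x||.
||x|| = 5.7047
Step 2: Compute scaling factor.
scale = max(0, 1 - 0.95/5.7047) = 0.8335
Step 3: prox(x) = [0.0082, -4.4764, -0.2697, 1.5798]
||prox(x)|| = 4.7547
Step 4: Proximal objective.
0.5*||prox-x||^2 = 0.4513
lambda*||prox|| = 4.517
Total = 4.9682


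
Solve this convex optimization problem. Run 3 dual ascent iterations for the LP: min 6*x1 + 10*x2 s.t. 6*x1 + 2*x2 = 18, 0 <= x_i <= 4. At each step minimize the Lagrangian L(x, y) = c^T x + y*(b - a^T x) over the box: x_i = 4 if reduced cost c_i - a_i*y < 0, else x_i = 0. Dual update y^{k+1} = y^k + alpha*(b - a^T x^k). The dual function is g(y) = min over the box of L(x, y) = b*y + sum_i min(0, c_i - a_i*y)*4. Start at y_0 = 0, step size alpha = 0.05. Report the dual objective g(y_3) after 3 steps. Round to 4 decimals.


Dual ascent for LP: min 6*x1 + 10*x2, 6*x1 + 2*x2 = 18, 0 <= x_i <= 4
Step 1: y^k = 0.0, reduced costs: (6.0, 10.0)
  x^k = (0.0, 0.0), subgradient = b - a^T x = 18.0
  y^{k+1} = 0.0 + 0.05*18.0 = 0.9
Step 2: y^k = 0.9, reduced costs: (0.6, 8.2)
  x^k = (0.0, 0.0), subgradient = b - a^T x = 18.0
  y^{k+1} = 0.9 + 0.05*18.0 = 1.8
Step 3: y^k = 1.8, reduced costs: (-4.8, 6.4)
  x^k = (4.0, 0.0), subgradient = b - a^T x = -6.0
  y^{k+1} = 1.8 + 0.05*-6.0 = 1.5
Dual objective at y_3 = 1.5: reduced costs (-3.0, 7.0), box minimizer x = (4.0, 0.0)
g(y_3) = b*y + (c1 - a1*y)*x1 + (c2 - a2*y)*x2 = 18*1.5 + (-3.0)*4.0 + 7.0*0.0 = 27.0 - 12.0 + 0.0 = 15.0


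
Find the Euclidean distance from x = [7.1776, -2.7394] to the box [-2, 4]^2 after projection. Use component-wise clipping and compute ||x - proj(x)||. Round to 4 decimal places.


Project each component onto [-2, 4].
clip(7.1776) = 4.0, clip(-2.7394) = -2.0
Projection = [4.0, -2.0]
Squared diffs: [10.0971, 0.5467]
Distance = sqrt(10.6438) = 3.2625


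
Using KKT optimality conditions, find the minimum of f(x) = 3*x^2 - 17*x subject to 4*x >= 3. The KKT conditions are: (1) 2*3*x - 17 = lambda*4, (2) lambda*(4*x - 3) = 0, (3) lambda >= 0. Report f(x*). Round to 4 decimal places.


Step 1: Try lambda = 0 (constraint inactive).
Stationarity: 2*3*x - 17 = 0
x* = 17/(2*3) = 17/6 = 2.8333 (rounded; the exact value 17/6 is used below)
Check constraint: 4*2.8333 = 11.3332 >= 3 -- satisfied.
Step 2: Compute optimal value.
f(x*) = 3*(17/6)^2 - 17*(17/6) = -24.0833


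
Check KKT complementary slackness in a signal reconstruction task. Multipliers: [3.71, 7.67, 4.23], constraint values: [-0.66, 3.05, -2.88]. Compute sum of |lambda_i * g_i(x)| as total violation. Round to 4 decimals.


KKT complementary slackness check:
lambda_1 * g_1 = 3.71 * -0.66 = -2.4486
lambda_2 * g_2 = 7.67 * 3.05 = 23.3935
lambda_3 * g_3 = 4.23 * -2.88 = -12.1824
Total violation = 2.4486 + 23.3935 + 12.1824 = 38.0245


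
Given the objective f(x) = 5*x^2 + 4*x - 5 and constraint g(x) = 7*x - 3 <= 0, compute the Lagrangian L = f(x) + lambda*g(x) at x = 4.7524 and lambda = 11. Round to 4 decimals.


Step 1: Evaluate f(x).
f(4.7524) = 5*4.7524^2 + 4*4.7524 - 5 = 126.9361
Step 2: Evaluate g(x).
g(4.7524) = 7*4.7524 - 3 = 30.2668
Step 3: Compute Lagrangian.
L = 126.9361 + 11*30.2668 = 459.8709


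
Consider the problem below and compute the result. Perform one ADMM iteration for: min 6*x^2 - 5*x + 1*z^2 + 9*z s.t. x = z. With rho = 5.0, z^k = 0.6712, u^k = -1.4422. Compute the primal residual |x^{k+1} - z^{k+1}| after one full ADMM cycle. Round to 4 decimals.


ADMM iteration with rho = 5.0, z^k = 0.6712, u^k = -1.4422
Step 1: x-update.
Minimize 6*x^2 - 5*x + (5.0/2)*(x - 0.6712 - 1.4422)^2
FOC: (2*6 + 5.0)*x = 5 + 5.0*(0.6712 + 1.4422)
x^{k+1} = 0.9157
Step 2: z-update.
Minimize 1*z^2 + 9*z + (5.0/2)*(0.9157 - z - 1.4422)^2
FOC: (2*1 + 5.0)*z = -9 + 5.0*(0.9157 - 1.4422)
z^{k+1} = -1.6618
Step 3: u-update.
u^{k+1} = -1.4422 + 0.9157 + 1.6618 = 1.1353
Step 4: Primal residual = |0.9157 + 1.6618| = 2.5775


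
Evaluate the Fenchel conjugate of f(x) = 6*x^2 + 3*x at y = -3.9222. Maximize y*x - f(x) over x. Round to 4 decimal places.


f*(y) = sup_x {y*x - a*x^2 - b*x} = sup_x {(y-b)*x - a*x^2}
FOC: (y - b) - 2a*x = 0 => x* = (y - b)/(2a)
x* = (-3.9222 - 3)/(2*6) = -0.5769
f*(-3.9222) = (y-b)^2/(4a) = (-3.9222 - 3)^2/(4*6)
= 47.9169/24 = 1.9965


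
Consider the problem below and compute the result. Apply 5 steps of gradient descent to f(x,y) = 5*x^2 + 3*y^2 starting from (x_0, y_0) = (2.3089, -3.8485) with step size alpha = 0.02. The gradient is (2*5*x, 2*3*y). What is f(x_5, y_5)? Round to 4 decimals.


Gradient descent on f(x,y) = 5*x^2 + 3*y^2.
Starting point: (2.3089, -3.8485), alpha = 0.02
Step 1: grad_x = 2*5*2.3089 = 23.089, grad_y = 2*3*-3.8485 = -23.091
  x_1 = 2.3089 - 0.02*23.089 = 1.8471
  y_1 = -3.8485 - 0.02*-23.091 = -3.3867
Step 2: grad_x = 2*5*1.8471 = 18.4712, grad_y = 2*3*-3.3867 = -20.3201
  x_2 = 1.8471 - 0.02*18.4712 = 1.4777
  y_2 = -3.3867 - 0.02*-20.3201 = -2.9803
Step 3: grad_x = 2*5*1.4777 = 14.777, grad_y = 2*3*-2.9803 = -17.8817
  x_3 = 1.4777 - 0.02*14.777 = 1.1822
  y_3 = -2.9803 - 0.02*-17.8817 = -2.6226
Step 4: grad_x = 2*5*1.1822 = 11.8216, grad_y = 2*3*-2.6226 = -15.7359
  x_4 = 1.1822 - 0.02*11.8216 = 0.9457
  y_4 = -2.6226 - 0.02*-15.7359 = -2.3079
Step 5: grad_x = 2*5*0.9457 = 9.4573, grad_y = 2*3*-2.3079 = -13.8476
  x_5 = 0.9457 - 0.02*9.4573 = 0.7566
  y_5 = -2.3079 - 0.02*-13.8476 = -2.031
f(0.7566, -2.031) = 5*0.7566^2 + 3*(-2.031)^2 = 15.2367


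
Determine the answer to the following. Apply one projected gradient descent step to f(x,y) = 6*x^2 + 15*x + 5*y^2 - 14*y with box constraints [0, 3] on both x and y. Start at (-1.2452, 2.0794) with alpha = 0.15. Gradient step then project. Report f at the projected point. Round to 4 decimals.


Step 1: Compute gradient at (-1.2452, 2.0794).
grad_x = 2*6*-1.2452 + 15 = 0.0576
grad_y = 2*5*2.0794 - 14 = 6.794
Step 2: Gradient step.
x_raw = -1.2452 - 0.15*0.0576 = -1.2538
y_raw = 2.0794 - 0.15*6.794 = 1.0603
Step 3: Project onto [0, 3].
x_proj = clip(-1.2538) = 0.0
y_proj = clip(1.0603) = 1.0603
Step 4: Evaluate f.
f(0.0, 1.0603) = -9.223


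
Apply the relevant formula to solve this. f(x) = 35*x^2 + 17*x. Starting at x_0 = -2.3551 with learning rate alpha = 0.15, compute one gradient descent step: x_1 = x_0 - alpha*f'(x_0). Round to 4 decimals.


We compute the gradient at x_0 and apply the update.
f'(x) = 70*x + 17
f'(-2.3551) = 70*-2.3551 + 17 = -147.857
x_1 = -2.3551 - 0.15*-147.857 = 19.8235


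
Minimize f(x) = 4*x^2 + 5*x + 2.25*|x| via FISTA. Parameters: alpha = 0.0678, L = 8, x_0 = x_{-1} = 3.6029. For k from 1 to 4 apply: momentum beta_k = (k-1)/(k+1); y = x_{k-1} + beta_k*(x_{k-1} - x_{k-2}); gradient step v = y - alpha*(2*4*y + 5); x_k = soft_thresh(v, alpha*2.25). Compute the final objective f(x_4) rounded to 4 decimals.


FISTA on f(x) = 4*x^2 + 5*x + 2.25*|x|
L = 8, alpha = 0.0678
Iteration 1: beta = 0.0, y = 3.6029 + 0.0*(3.6029 - 3.6029) = 3.6029
  grad(y) = 33.8232, v = y - alpha*grad = 1.3097
  prox(v) = soft_thresh(1.3097, 0.1526) = 1.1571
Iteration 2: beta = 0.3333, y = 1.1571 + 0.3333*(1.1571 - 3.6029) = 0.3419
  grad(y) = 7.7351, v = y - alpha*grad = -0.1826
  prox(v) = soft_thresh(-0.1826, 0.1526) = -0.03
Iteration 3: beta = 0.5, y = -0.03 + 0.5*(-0.03 - 1.1571) = -0.6236
  grad(y) = 0.0114, v = y - alpha*grad = -0.6243
  prox(v) = soft_thresh(-0.6243, 0.1526) = -0.4718
Iteration 4: beta = 0.6, y = -0.4718 + 0.6*(-0.4718 + 0.03) = -0.7369
  grad(y) = -0.895, v = y - alpha*grad = -0.6762
  prox(v) = soft_thresh(-0.6762, 0.1526) = -0.5236
f(x_4) = 4*(-0.5236)^2 + 5*(-0.5236) + 2.25*|-0.5236| = -0.3432


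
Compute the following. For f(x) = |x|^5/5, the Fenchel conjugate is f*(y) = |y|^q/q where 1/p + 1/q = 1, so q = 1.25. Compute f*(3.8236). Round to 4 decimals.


The conjugate exponent q satisfies 1/p + 1/q = 1.
p = 5, so q = 5/(5 - 1) = 1.25
|y|^q = 3.8236^1.25 = 5.3468
f*(3.8236) = 5.3468 / 1.25 = 4.2774


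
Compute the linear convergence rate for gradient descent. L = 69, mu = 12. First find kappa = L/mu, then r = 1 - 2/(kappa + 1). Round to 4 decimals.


Step 1: Compute the condition number.
kappa = L/mu = 69/12 = 5.75
Step 2: Compute the convergence rate.
r = 1 - 2/(kappa + 1) = 1 - 2*mu/(L + mu) = (L - mu)/(L + mu) = 57/81 = 0.7037


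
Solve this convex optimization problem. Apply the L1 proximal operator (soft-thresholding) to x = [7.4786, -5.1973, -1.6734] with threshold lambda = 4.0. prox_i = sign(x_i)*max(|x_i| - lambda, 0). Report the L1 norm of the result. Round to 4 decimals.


Soft-thresholding with lambda = 4.0:
prox(7.4786) = sign(7.4786)*max(|7.4786| - 4.0, 0) = 3.4786
prox(-5.1973) = sign(-5.1973)*max(|-5.1973| - 4.0, 0) = -1.1973
prox(-1.6734) = sign(-1.6734)*max(|-1.6734| - 4.0, 0) = 0.0
prox(x) = [3.4786, -1.1973, 0.0]
||prox(x)||_1 = 3.4786 + 1.1973 + 0.0 = 4.6759


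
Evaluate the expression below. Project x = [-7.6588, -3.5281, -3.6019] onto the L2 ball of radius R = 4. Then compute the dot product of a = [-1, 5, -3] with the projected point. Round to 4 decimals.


Step 1: Compute ||x|| (intermediates to 6 decimals).
||x|| = sqrt((-7.6588)^2 + (-3.5281)^2 + (-3.6019)^2) = 9.169427
Step 2: Project.
Since ||x|| > R, scale = R/||x|| = 4/9.169427 = 0.436232, proj(x) = scale * x
proj(x) = [-3.341014, -1.53907, -1.571264]
Step 3: Dot product.
a^T * proj(x) = -1*(-3.341014) + 5*(-1.53907) - 3*(-1.571264) = 0.3595


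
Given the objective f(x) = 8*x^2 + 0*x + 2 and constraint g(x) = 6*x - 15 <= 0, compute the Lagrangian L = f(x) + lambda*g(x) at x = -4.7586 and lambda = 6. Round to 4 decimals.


Step 1: Evaluate f(x).
f(-4.7586) = 8*(-4.7586)^2 + 0*(-4.7586) + 2 = 183.1542
Step 2: Evaluate g(x).
g(-4.7586) = 6*-4.7586 - 15 = -43.5516
Step 3: Compute Lagrangian.
L = 183.1542 + 6*-43.5516 = -78.1554


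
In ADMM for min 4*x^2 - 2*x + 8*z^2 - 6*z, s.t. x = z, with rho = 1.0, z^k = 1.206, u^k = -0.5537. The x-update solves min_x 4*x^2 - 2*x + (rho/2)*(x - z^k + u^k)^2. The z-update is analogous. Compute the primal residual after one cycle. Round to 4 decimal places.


ADMM iteration with rho = 1.0, z^k = 1.206, u^k = -0.5537
Step 1: x-update.
Minimize 4*x^2 - 2*x + (1.0/2)*(x - 1.206 - 0.5537)^2
FOC: (2*4 + 1.0)*x = 2 + 1.0*(1.206 + 0.5537)
x^{k+1} = 0.4177
Step 2: z-update.
Minimize 8*z^2 - 6*z + (1.0/2)*(0.4177 - z - 0.5537)^2
FOC: (2*8 + 1.0)*z = 6 + 1.0*(0.4177 - 0.5537)
z^{k+1} = 0.3449
Step 3: u-update.
u^{k+1} = -0.5537 + 0.4177 - 0.3449 = -0.4809
Step 4: Primal residual = |0.4177 - 0.3449| = 0.0728


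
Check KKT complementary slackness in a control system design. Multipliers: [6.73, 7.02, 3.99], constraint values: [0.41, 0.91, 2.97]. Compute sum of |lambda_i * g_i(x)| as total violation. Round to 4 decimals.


KKT complementary slackness check:
lambda_1 * g_1 = 6.73 * 0.41 = 2.7593
lambda_2 * g_2 = 7.02 * 0.91 = 6.3882
lambda_3 * g_3 = 3.99 * 2.97 = 11.8503
Total violation = 2.7593 + 6.3882 + 11.8503 = 20.9978


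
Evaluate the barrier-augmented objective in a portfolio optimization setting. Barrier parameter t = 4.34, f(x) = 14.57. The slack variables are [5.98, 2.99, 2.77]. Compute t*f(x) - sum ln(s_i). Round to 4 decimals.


Step 1: Compute log-barrier.
ln values: [1.7884, 1.0953, 1.0188]
phi = -(1.7884 + 1.0953 + 1.0188) = -3.9025
Step 2: Compute augmented objective.
t*f(x) = 4.34*14.57 = 63.2338
Total = 63.2338 - 3.9025 = 59.3313


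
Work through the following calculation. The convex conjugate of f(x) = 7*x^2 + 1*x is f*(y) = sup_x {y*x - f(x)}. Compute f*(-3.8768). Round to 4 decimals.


f*(y) = sup_x {y*x - a*x^2 - b*x} = sup_x {(y-b)*x - a*x^2}
FOC: (y - b) - 2a*x = 0 => x* = (y - b)/(2a)
x* = (-3.8768 - 1)/(2*7) = -0.3483
f*(-3.8768) = (y-b)^2/(4a) = (-3.8768 - 1)^2/(4*7)
= 23.7832/28 = 0.8494


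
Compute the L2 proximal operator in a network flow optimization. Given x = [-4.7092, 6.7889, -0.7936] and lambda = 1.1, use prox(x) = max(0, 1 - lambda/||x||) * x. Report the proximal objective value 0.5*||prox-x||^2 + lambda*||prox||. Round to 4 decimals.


Step 1: Compute ||x||.
||x|| = 8.3003
Step 2: Compute scaling factor.
scale = max(0, 1 - 1.1/8.3003) = 0.8675
Step 3: prox(x) = [-4.0851, 5.8892, -0.6884]
||prox(x)|| = 7.2003
Step 4: Proximal objective.
0.5*||prox-x||^2 = 0.605
lambda*||prox|| = 7.9203
Total = 8.5254


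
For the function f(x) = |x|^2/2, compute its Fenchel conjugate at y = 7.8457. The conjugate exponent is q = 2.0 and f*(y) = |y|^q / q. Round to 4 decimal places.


The conjugate exponent q satisfies 1/p + 1/q = 1.
p = 2, so q = 2/(2 - 1) = 2.0
|y|^q = 7.8457^2.0 = 61.555
f*(7.8457) = 61.555 / 2.0 = 30.7775


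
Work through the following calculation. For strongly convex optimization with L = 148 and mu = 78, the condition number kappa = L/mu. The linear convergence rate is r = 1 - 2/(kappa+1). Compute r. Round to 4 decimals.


Step 1: Compute the condition number.
kappa = L/mu = 148/78 = 1.8974
Step 2: Compute the convergence rate.
r = 1 - 2/(kappa + 1) = 1 - 2*mu/(L + mu) = (L - mu)/(L + mu) = 70/226 = 0.3097


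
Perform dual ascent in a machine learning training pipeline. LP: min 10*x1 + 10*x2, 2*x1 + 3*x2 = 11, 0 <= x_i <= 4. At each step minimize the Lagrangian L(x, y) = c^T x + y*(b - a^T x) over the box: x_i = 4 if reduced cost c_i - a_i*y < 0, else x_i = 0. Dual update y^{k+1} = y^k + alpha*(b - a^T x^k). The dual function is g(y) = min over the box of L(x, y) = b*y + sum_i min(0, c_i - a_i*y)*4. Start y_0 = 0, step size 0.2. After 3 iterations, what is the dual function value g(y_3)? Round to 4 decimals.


Dual ascent for LP: min 10*x1 + 10*x2, 2*x1 + 3*x2 = 11, 0 <= x_i <= 4
Step 1: y^k = 0.0, reduced costs: (10.0, 10.0)
  x^k = (0.0, 0.0), subgradient = b - a^T x = 11.0
  y^{k+1} = 0.0 + 0.2*11.0 = 2.2
Step 2: y^k = 2.2, reduced costs: (5.6, 3.4)
  x^k = (0.0, 0.0), subgradient = b - a^T x = 11.0
  y^{k+1} = 2.2 + 0.2*11.0 = 4.4
Step 3: y^k = 4.4, reduced costs: (1.2, -3.2)
  x^k = (0.0, 4.0), subgradient = b - a^T x = -1.0
  y^{k+1} = 4.4 + 0.2*-1.0 = 4.2
Dual objective at y_3 = 4.2: reduced costs (1.6, -2.6), box minimizer x = (0.0, 4.0)
g(y_3) = b*y + (c1 - a1*y)*x1 + (c2 - a2*y)*x2 = 11*4.2 + 1.6*0.0 + (-2.6)*4.0 = 46.2 + 0.0 - 10.4 = 35.8


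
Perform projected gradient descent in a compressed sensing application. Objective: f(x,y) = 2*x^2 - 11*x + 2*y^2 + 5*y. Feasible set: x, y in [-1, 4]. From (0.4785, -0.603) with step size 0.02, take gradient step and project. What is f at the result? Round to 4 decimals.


Step 1: Compute gradient at (0.4785, -0.603).
grad_x = 2*2*0.4785 - 11 = -9.086
grad_y = 2*2*-0.603 + 5 = 2.588
Step 2: Gradient step.
x_raw = 0.4785 - 0.02*-9.086 = 0.6602
y_raw = -0.603 - 0.02*2.588 = -0.6548
Step 3: Project onto [-1, 4].
x_proj = clip(0.6602) = 0.6602
y_proj = clip(-0.6548) = -0.6548
Step 4: Evaluate f.
f(0.6602, -0.6548) = -8.807


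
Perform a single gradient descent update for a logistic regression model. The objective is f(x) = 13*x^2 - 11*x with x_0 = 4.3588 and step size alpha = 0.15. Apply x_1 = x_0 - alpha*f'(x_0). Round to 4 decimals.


We compute the gradient at x_0 and apply the update.
f'(x) = 26*x - 11
f'(4.3588) = 26*4.3588 - 11 = 102.3288
x_1 = 4.3588 - 0.15*102.3288 = -10.9905


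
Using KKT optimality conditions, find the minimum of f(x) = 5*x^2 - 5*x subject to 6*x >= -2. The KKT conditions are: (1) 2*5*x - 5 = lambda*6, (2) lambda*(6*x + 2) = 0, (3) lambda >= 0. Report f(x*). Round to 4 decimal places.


Step 1: Try lambda = 0 (constraint inactive).
Stationarity: 2*5*x - 5 = 0
x* = 5/(2*5) = 0.5
Check constraint: 6*0.5 = 3.0 >= -2 -- satisfied.
Step 2: Compute optimal value.
f(x*) = 5*0.5^2 - 5*0.5 = -1.25


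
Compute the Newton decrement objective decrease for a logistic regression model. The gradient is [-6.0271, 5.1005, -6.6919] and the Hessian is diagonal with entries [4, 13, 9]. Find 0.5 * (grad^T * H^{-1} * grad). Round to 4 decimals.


Step 1: H is diagonal, so H^(-1) * g = [-1.5068, 0.3923, -0.7435].
Step 2: g^T H^(-1) g = sum_i g_i^2 / H_ii
  = (-6.0271)^2/4 + (5.1005)^2/13 + (-6.6919)^2/9
  = 9.0815 + 2.0012 + 4.9757 = 16.0584
Step 3: Objective decrease = 0.5 * g^T H^(-1) g = 8.0292


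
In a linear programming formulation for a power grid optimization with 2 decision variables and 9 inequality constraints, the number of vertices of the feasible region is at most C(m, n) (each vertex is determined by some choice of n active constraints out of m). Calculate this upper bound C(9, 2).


Each vertex corresponds to some choice of n active constraints out of m, so the number of vertices is at most C(m, n) = m! / (n!(m-n)!).
m = 9, n = 2
Numerator: 9 * 8
Denominator: 2! = 2
C(9, 2) = 36


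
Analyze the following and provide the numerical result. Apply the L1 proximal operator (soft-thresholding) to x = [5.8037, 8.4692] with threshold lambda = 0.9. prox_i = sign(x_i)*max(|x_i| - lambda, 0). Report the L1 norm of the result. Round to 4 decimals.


Soft-thresholding with lambda = 0.9:
prox(5.8037) = sign(5.8037)*max(|5.8037| - 0.9, 0) = 4.9037
prox(8.4692) = sign(8.4692)*max(|8.4692| - 0.9, 0) = 7.5692
prox(x) = [4.9037, 7.5692]
||prox(x)||_1 = 4.9037 + 7.5692 = 12.4729


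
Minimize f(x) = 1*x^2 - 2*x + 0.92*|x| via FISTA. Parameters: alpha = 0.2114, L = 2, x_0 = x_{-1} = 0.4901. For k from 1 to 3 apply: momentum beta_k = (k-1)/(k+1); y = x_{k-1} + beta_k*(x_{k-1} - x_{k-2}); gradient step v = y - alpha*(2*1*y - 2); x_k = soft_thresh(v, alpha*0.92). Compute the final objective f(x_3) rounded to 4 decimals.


FISTA on f(x) = 1*x^2 - 2*x + 0.92*|x|
L = 2, alpha = 0.2114
Iteration 1: beta = 0.0, y = 0.4901 + 0.0*(0.4901 - 0.4901) = 0.4901
  grad(y) = -1.0198, v = y - alpha*grad = 0.7057
  prox(v) = soft_thresh(0.7057, 0.1945) = 0.5112
Iteration 2: beta = 0.3333, y = 0.5112 + 0.3333*(0.5112 - 0.4901) = 0.5182
  grad(y) = -0.9635, v = y - alpha*grad = 0.7219
  prox(v) = soft_thresh(0.7219, 0.1945) = 0.5274
Iteration 3: beta = 0.5, y = 0.5274 + 0.5*(0.5274 - 0.5112) = 0.5356
  grad(y) = -0.9289, v = y - alpha*grad = 0.7319
  prox(v) = soft_thresh(0.7319, 0.1945) = 0.5374
f(x_3) = 1*0.5374^2 - 2*0.5374 + 0.92*|0.5374| = -0.2916


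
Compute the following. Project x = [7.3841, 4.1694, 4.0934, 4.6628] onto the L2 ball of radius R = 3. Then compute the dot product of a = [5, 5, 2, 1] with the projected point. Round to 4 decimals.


Step 1: Compute ||x|| (intermediates to 6 decimals).
||x|| = sqrt(7.3841^2 + 4.1694^2 + 4.0934^2 + 4.6628^2) = 10.507448
Step 2: Project.
Since ||x|| > R, scale = R/||x|| = 3/10.507448 = 0.285512, proj(x) = scale * x
proj(x) = [2.108249, 1.190414, 1.168715, 1.331285]
Step 3: Dot product.
a^T * proj(x) = 5*2.108249 + 5*1.190414 + 2*1.168715 + 1*1.331285 = 20.162


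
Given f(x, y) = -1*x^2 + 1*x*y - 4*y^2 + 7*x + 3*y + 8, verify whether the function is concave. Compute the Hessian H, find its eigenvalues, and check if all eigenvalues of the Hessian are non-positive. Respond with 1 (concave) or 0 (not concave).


The Hessian of f(x,y) = -1*x^2 + 1*x*y - 4*y^2 + 7*x + 3*y + 8 is:
H = [[-2, 1], [1, -8]]
Trace = -2 - 8 = -10
Determinant = -2*-8 - (1)^2 = 15
Discriminant = (-10)^2 - 4*15 = 40.0
Eigenvalues: lambda_1 = -8.1623, lambda_2 = -1.8377
The function is concave.

1


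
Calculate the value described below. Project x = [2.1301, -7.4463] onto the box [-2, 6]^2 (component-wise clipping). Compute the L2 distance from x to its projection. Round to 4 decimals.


Project each component onto [-2, 6].
clip(2.1301) = 2.1301, clip(-7.4463) = -2.0
Projection = [2.1301, -2.0]
Squared diffs: [0.0, 29.6622]
Distance = sqrt(29.6622) = 5.4463


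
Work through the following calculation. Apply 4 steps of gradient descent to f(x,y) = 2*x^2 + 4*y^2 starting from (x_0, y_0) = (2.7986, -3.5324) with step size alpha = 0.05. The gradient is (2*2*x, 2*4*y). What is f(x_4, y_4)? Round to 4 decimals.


Gradient descent on f(x,y) = 2*x^2 + 4*y^2.
Starting point: (2.7986, -3.5324), alpha = 0.05
Step 1: grad_x = 2*2*2.7986 = 11.1944, grad_y = 2*4*-3.5324 = -28.2592
  x_1 = 2.7986 - 0.05*11.1944 = 2.2389
  y_1 = -3.5324 - 0.05*-28.2592 = -2.1194
Step 2: grad_x = 2*2*2.2389 = 8.9555, grad_y = 2*4*-2.1194 = -16.9555
  x_2 = 2.2389 - 0.05*8.9555 = 1.7911
  y_2 = -2.1194 - 0.05*-16.9555 = -1.2717
Step 3: grad_x = 2*2*1.7911 = 7.1644, grad_y = 2*4*-1.2717 = -10.1733
  x_3 = 1.7911 - 0.05*7.1644 = 1.4329
  y_3 = -1.2717 - 0.05*-10.1733 = -0.763
Step 4: grad_x = 2*2*1.4329 = 5.7315, grad_y = 2*4*-0.763 = -6.104
  x_4 = 1.4329 - 0.05*5.7315 = 1.1463
  y_4 = -0.763 - 0.05*-6.104 = -0.4578
f(1.1463, -0.4578) = 2*1.1463^2 + 4*(-0.4578)^2 = 3.4664


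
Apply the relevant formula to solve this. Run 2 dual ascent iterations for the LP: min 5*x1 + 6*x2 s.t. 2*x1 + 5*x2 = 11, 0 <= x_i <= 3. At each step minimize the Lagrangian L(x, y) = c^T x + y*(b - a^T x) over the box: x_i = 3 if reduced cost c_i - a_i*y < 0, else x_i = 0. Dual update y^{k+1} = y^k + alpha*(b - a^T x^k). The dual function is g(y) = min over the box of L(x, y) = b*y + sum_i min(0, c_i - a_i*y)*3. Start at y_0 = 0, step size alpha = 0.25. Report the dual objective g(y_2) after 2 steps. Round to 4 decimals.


Dual ascent for LP: min 5*x1 + 6*x2, 2*x1 + 5*x2 = 11, 0 <= x_i <= 3
Step 1: y^k = 0.0, reduced costs: (5.0, 6.0)
  x^k = (0.0, 0.0), subgradient = b - a^T x = 11.0
  y^{k+1} = 0.0 + 0.25*11.0 = 2.75
Step 2: y^k = 2.75, reduced costs: (-0.5, -7.75)
  x^k = (3.0, 3.0), subgradient = b - a^T x = -10.0
  y^{k+1} = 2.75 + 0.25*-10.0 = 0.25
Dual objective at y_2 = 0.25: reduced costs (4.5, 4.75), box minimizer x = (0.0, 0.0)
g(y_2) = b*y + (c1 - a1*y)*x1 + (c2 - a2*y)*x2 = 11*0.25 + 4.5*0.0 + 4.75*0.0 = 2.75 + 0.0 + 0.0 = 2.75


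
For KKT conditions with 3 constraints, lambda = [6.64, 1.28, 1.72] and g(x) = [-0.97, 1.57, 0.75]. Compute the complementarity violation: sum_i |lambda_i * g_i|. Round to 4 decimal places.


KKT complementary slackness check:
lambda_1 * g_1 = 6.64 * -0.97 = -6.4408
lambda_2 * g_2 = 1.28 * 1.57 = 2.0096
lambda_3 * g_3 = 1.72 * 0.75 = 1.29
Total violation = 6.4408 + 2.0096 + 1.29 = 9.7404


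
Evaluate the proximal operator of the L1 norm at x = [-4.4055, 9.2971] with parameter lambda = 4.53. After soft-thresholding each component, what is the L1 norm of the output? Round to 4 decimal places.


Soft-thresholding with lambda = 4.53:
prox(-4.4055) = sign(-4.4055)*max(|-4.4055| - 4.53, 0) = 0.0
prox(9.2971) = sign(9.2971)*max(|9.2971| - 4.53, 0) = 4.7671
prox(x) = [0.0, 4.7671]
||prox(x)||_1 = 0.0 + 4.7671 = 4.7671


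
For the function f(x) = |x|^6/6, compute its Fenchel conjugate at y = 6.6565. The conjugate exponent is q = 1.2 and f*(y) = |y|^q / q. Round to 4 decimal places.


The conjugate exponent q satisfies 1/p + 1/q = 1.
p = 6, so q = 6/(6 - 1) = 1.2
|y|^q = 6.6565^1.2 = 9.7251
f*(6.6565) = 9.7251 / 1.2 = 8.1043


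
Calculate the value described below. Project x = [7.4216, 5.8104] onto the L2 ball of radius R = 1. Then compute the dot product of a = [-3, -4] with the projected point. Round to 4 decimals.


Step 1: Compute ||x|| (intermediates to 6 decimals).
||x|| = sqrt(7.4216^2 + 5.8104^2) = 9.425545
Step 2: Project.
Since ||x|| > R, scale = R/||x|| = 1/9.425545 = 0.106095, proj(x) = scale * x
proj(x) = [0.787395, 0.616454]
Step 3: Dot product.
a^T * proj(x) = -3*0.787395 - 4*0.616454 = -4.828


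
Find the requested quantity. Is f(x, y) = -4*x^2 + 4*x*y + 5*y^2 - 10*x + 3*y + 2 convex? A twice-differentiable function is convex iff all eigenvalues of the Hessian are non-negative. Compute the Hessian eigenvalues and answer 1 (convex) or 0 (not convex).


The Hessian of f(x,y) = -4*x^2 + 4*x*y + 5*y^2 - 10*x + 3*y + 2 is:
H = [[-8, 4], [4, 10]]
Trace = -8 + 10 = 2
Determinant = -8*10 - (4)^2 = -96
Discriminant = (2)^2 - 4*-96 = 388.0
Eigenvalues: lambda_1 = -8.8489, lambda_2 = 10.8489
The function is not convex.

0


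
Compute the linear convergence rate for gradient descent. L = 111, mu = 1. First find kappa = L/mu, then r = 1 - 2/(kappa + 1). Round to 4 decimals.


Step 1: Compute the condition number.
kappa = L/mu = 111/1 = 111.0
Step 2: Compute the convergence rate.
r = 1 - 2/(kappa + 1) = 1 - 2*mu/(L + mu) = (L - mu)/(L + mu) = 110/112 = 0.9821


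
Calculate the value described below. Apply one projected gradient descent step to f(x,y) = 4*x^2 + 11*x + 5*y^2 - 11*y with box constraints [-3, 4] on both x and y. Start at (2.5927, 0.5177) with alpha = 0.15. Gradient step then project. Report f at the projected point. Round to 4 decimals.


Step 1: Compute gradient at (2.5927, 0.5177).
grad_x = 2*4*2.5927 + 11 = 31.7416
grad_y = 2*5*0.5177 - 11 = -5.823
Step 2: Gradient step.
x_raw = 2.5927 - 0.15*31.7416 = -2.1685
y_raw = 0.5177 - 0.15*-5.823 = 1.3912
Step 3: Project onto [-3, 4].
x_proj = clip(-2.1685) = -2.1685
y_proj = clip(1.3912) = 1.3912
Step 4: Evaluate f.
f(-2.1685, 1.3912) = -10.6698


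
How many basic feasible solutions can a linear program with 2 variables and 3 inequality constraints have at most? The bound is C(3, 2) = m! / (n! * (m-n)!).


Each vertex corresponds to some choice of n active constraints out of m, so the number of vertices is at most C(m, n) = m! / (n!(m-n)!).
m = 3, n = 2
Numerator: 3 * 2
Denominator: 2! = 2
C(3, 2) = 3


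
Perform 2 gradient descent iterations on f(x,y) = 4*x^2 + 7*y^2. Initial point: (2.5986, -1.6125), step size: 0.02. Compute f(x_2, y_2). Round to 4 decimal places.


Gradient descent on f(x,y) = 4*x^2 + 7*y^2.
Starting point: (2.5986, -1.6125), alpha = 0.02
Step 1: grad_x = 2*4*2.5986 = 20.7888, grad_y = 2*7*-1.6125 = -22.575
  x_1 = 2.5986 - 0.02*20.7888 = 2.1828
  y_1 = -1.6125 - 0.02*-22.575 = -1.161
Step 2: grad_x = 2*4*2.1828 = 17.4626, grad_y = 2*7*-1.161 = -16.254
  x_2 = 2.1828 - 0.02*17.4626 = 1.8336
  y_2 = -1.161 - 0.02*-16.254 = -0.8359
f(1.8336, -0.8359) = 4*1.8336^2 + 7*(-0.8359)^2 = 18.3393


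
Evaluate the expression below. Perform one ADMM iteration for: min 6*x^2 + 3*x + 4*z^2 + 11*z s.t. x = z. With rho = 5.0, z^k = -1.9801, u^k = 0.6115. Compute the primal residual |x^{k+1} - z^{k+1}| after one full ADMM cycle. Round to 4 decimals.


ADMM iteration with rho = 5.0, z^k = -1.9801, u^k = 0.6115
Step 1: x-update.
Minimize 6*x^2 + 3*x + (5.0/2)*(x + 1.9801 + 0.6115)^2
FOC: (2*6 + 5.0)*x = -3 + 5.0*(-1.9801 - 0.6115)
x^{k+1} = -0.9387
Step 2: z-update.
Minimize 4*z^2 + 11*z + (5.0/2)*(-0.9387 - z + 0.6115)^2
FOC: (2*4 + 5.0)*z = -11 + 5.0*(-0.9387 + 0.6115)
z^{k+1} = -0.972
Step 3: u-update.
u^{k+1} = 0.6115 - 0.9387 + 0.972 = 0.6448
Step 4: Primal residual = |-0.9387 + 0.972| = 0.0333


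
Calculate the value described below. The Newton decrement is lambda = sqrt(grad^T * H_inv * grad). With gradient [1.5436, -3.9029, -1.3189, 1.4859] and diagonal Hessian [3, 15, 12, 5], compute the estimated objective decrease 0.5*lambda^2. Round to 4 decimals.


Step 1: H is diagonal, so H^(-1) * g = [0.5145, -0.2602, -0.1099, 0.2972].
Step 2: g^T H^(-1) g = sum_i g_i^2 / H_ii
  = (1.5436)^2/3 + (-3.9029)^2/15 + (-1.3189)^2/12 + (1.4859)^2/5
  = 0.7942 + 1.0155 + 0.145 + 0.4416 = 2.3963
Step 3: Objective decrease = 0.5 * g^T H^(-1) g = 1.1981


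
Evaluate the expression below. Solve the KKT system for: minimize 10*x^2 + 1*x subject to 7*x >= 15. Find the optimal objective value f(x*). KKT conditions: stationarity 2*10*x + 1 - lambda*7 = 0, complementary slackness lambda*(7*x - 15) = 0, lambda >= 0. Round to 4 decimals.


Step 1: Try lambda = 0 (constraint inactive).
x_unc = -1/(2*10) = -0.05
Check: 7*-0.05 = -0.35 < 15 -- violated!
Step 2: Constraint must be active: 7*x = 15
x* = 15/7 = 2.1429 (rounded; the exact value 15/7 is used below)
lambda = (2*10*(15/7) + 1)/7 = 6.2653
Step 3: Compute optimal value.
f(x*) = 10*(15/7)^2 + 1*(15/7) = 48.0612


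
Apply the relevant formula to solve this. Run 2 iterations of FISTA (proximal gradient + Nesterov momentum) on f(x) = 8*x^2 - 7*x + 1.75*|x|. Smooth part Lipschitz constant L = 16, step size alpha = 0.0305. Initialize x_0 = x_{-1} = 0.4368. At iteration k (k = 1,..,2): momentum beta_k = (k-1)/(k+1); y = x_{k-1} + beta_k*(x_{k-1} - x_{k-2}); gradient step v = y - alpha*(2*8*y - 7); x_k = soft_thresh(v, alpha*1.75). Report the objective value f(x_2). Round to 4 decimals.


FISTA on f(x) = 8*x^2 - 7*x + 1.75*|x|
L = 16, alpha = 0.0305
Iteration 1: beta = 0.0, y = 0.4368 + 0.0*(0.4368 - 0.4368) = 0.4368
  grad(y) = -0.0112, v = y - alpha*grad = 0.4371
  prox(v) = soft_thresh(0.4371, 0.0534) = 0.3838
Iteration 2: beta = 0.3333, y = 0.3838 + 0.3333*(0.3838 - 0.4368) = 0.3661
  grad(y) = -1.1426, v = y - alpha*grad = 0.4009
  prox(v) = soft_thresh(0.4009, 0.0534) = 0.3476
f(x_2) = 8*0.3476^2 - 7*0.3476 + 1.75*|0.3476| = -0.8583


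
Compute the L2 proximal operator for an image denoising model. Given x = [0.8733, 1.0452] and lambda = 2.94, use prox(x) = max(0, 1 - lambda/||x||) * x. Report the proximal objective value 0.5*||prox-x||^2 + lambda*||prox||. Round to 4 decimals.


Step 1: Compute ||x||.
||x|| = 1.362
Step 2: Compute scaling factor.
scale = max(0, 1 - 2.94/1.362) = 0.0
Step 3: prox(x) = [0.0, 0.0]
||prox(x)|| = 0.0
Step 4: Proximal objective.
0.5*||prox-x||^2 = 0.9275
lambda*||prox|| = 0.0
Total = 0.9275
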